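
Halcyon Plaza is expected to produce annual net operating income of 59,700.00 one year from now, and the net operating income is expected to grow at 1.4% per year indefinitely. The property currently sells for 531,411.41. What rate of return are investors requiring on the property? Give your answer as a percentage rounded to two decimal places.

12.63%

P = D₁/(r − g) ⇒ r = D₁/P + g = 59,700.0000/531,411.41 + 0.014 = 0.112342 + 0.014 = 0.126342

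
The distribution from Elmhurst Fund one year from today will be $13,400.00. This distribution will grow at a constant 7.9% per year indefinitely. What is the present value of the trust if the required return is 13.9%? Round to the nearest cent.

Growing perpetuity: P = D₁ / (r − g) = $13,400.0000 / (0.139 − 0.079) = $223,333.33

$223333.33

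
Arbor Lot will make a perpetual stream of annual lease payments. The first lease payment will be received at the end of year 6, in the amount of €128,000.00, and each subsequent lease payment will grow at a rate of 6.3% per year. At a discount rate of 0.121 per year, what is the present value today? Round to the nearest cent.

Value at end of year 5: C₁ / (r − g) = €128,000.00 / (0.121 − 0.063) = €2,206,896.5517
Discount to today: PV = €2,206,896.5517 / (1 + 0.121)^5 = €2,206,896.5517 / 1.770223 = €1,246,676.90

€1246676.90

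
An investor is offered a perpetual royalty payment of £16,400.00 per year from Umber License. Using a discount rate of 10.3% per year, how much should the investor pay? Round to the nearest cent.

£159223.30

Level perpetuity: PV = C / r = £16,400.00 / 0.103 = £159,223.30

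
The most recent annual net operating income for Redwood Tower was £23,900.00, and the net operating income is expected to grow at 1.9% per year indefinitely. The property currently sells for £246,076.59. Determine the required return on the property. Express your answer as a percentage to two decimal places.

11.80%

D₁ = £23,900.00 × 1.019 = £24,354.1000
P = D₁/(r − g) ⇒ r = D₁/P + g = £24,354.1000/£246,076.59 + 0.019 = 0.098970 + 0.019 = 0.117970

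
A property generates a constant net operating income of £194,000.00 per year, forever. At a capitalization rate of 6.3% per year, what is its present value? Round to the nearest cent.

£3079365.08

Level perpetuity: PV = C / r = £194,000.00 / 0.063 = £3,079,365.08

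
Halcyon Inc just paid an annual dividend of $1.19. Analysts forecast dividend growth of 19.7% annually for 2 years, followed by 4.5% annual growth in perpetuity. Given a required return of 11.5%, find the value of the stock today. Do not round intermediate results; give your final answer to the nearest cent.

$23.12

D_1 = 1.42443
D_2 = 1.70504
Terminal value at year 2: TV = D_2×(1+g_2)/(r−g_2) = 1.78177/0.07 = 25.45385
P_0 = D_1/(1+r)^1 + D_2/(1+r)^2 + TV/(1+r)^2
    = 1.27752 + 1.37147 + 20.47405 = 23.12303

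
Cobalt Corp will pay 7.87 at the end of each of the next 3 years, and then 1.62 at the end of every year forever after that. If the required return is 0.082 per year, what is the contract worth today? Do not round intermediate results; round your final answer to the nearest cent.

35.81

PV of 3-year annuity: 7.87 × [1 − (1+0.082)^−3] / 0.082 = 20.20878
Perpetuity value at year 3: 1.62 / 0.082 = 19.75610
PV of perpetuity: 19.75610 / (1+0.082)^3 = 15.59622
Total PV = 20.20878 + 15.59622 = 35.80500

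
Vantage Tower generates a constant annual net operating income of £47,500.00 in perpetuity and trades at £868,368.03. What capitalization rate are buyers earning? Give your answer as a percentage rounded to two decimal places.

P = C/r ⇒ r = C/P = £47,500.00/£868,368.03 = 0.054700

5.47%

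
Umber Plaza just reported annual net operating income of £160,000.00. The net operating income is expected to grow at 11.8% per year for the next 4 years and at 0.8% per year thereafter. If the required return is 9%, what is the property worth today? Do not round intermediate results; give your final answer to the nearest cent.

D_1 = 178880.00000
D_2 = 199987.84000
D_3 = 223586.40512
D_4 = 249969.60092
Terminal value at year 4: TV = D_4×(1+g_2)/(r−g_2) = 251969.35773/0.082 = 3072797.04551
P_0 = D_1/(1+r)^1 + D_2/(1+r)^2 + D_3/(1+r)^3 + D_4/(1+r)^4 + TV/(1+r)^4
    = 164110.09174 + 168325.76382 + 172649.72840 + 177084.76729 + 2176846.89552 = 2859017.24679

£2859017.25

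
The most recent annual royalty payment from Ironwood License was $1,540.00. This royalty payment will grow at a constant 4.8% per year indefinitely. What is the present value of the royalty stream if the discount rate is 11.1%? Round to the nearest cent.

D₁ = D₀ × (1 + g) = $1,540.00 × 1.048 = $1,613.9200
Growing perpetuity: P = D₁ / (r − g) = $1,613.9200 / (0.111 − 0.048) = $25,617.78

$25617.78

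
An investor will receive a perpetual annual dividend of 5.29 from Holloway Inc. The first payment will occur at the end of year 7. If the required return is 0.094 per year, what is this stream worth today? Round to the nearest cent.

32.83

Value at end of year 6: C / r = 5.29 / 0.094 = 56.2766
Discount to today: PV = 56.2766 / (1 + 0.094)^6 = 56.2766 / 1.714368 = 32.83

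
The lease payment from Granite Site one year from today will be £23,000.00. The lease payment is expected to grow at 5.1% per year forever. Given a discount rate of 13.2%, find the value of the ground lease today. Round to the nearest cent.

Growing perpetuity: P = D₁ / (r − g) = £23,000.0000 / (0.132 − 0.051) = £283,950.62

£283950.62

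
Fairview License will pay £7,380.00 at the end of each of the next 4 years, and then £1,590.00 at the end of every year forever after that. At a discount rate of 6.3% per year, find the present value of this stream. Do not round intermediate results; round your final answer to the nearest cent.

£45164.00

PV of 4-year annuity: £7,380.00 × [1 − (1+0.063)^−4] / 0.063 = 25397.78336
Perpetuity value at year 4: £1,590.00 / 0.063 = 25238.09524
PV of perpetuity: 25238.09524 / (1+0.063)^4 = 19766.21508
Total PV = 25397.78336 + 19766.21508 = 45163.99844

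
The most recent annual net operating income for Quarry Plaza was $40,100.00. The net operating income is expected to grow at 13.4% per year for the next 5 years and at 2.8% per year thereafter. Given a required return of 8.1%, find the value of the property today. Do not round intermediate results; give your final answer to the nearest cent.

D_1 = 45473.40000
D_2 = 51566.83560
D_3 = 58476.79157
D_4 = 66312.68164
D_5 = 75198.58098
Terminal value at year 5: TV = D_5×(1+g_2)/(r−g_2) = 77304.14125/0.053 = 1458568.70280
P_0 = D_1/(1+r)^1 + D_2/(1+r)^2 + D_3/(1+r)^3 + D_4/(1+r)^4 + D_5/(1+r)^5 + TV/(1+r)^5
    = 42066.04995 + 44128.49274 + 46292.05436 + 48561.69255 + 50942.60809 + 988094.36075 = 1220085.25844

$1220085.26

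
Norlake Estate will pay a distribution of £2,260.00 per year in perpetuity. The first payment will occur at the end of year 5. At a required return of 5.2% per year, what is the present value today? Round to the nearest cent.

£35484.78

Value at end of year 4: C / r = £2,260.00 / 0.052 = £43,461.5385
Discount to today: PV = £43,461.5385 / (1 + 0.052)^4 = £43,461.5385 / 1.224794 = £35,484.78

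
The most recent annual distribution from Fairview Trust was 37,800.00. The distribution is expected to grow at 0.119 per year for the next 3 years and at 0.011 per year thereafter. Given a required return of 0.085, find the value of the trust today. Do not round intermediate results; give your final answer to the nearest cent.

687172.87

D_1 = 42298.20000
D_2 = 47331.68580
D_3 = 52964.15641
Terminal value at year 3: TV = D_3×(1+g_2)/(r−g_2) = 53546.76213/0.074 = 723604.89366
P_0 = D_1/(1+r)^1 + D_2/(1+r)^2 + D_3/(1+r)^3 + TV/(1+r)^3
    = 38984.51613 + 40206.15074 + 41466.06698 + 566516.13131 = 687172.86515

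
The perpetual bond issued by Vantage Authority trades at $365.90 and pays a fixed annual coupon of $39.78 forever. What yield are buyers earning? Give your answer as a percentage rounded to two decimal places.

10.87%

P = C/r ⇒ r = C/P = $39.78/$365.90 = 0.108718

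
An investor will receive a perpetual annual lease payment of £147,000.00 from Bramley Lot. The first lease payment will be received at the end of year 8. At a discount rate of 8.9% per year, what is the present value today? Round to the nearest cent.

£909352.30

Value at end of year 7: C / r = £147,000.00 / 0.089 = £1,651,685.3933
Discount to today: PV = £1,651,685.3933 / (1 + 0.089)^7 = £1,651,685.3933 / 1.816332 = £909,352.30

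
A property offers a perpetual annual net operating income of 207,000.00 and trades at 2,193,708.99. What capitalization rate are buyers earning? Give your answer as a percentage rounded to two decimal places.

P = C/r ⇒ r = C/P = 207,000.00/2,193,708.99 = 0.094361

9.44%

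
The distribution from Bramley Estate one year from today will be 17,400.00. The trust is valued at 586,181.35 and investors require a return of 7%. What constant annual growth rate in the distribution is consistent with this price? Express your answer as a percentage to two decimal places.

P = D₁/(r−g) ⇒ g = r − D₁/P = 0.07 − 17,400.00/586,181.35 = 0.040316

4.03%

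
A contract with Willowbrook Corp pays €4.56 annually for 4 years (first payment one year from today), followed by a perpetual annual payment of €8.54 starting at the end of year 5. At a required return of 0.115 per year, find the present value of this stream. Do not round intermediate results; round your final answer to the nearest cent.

€62.04

PV of 4-year annuity: €4.56 × [1 − (1+0.115)^−4] / 0.115 = 13.99744
Perpetuity value at year 4: €8.54 / 0.115 = 74.26087
PV of perpetuity: 74.26087 / (1+0.115)^4 = 48.04637
Total PV = 13.99744 + 48.04637 = 62.04381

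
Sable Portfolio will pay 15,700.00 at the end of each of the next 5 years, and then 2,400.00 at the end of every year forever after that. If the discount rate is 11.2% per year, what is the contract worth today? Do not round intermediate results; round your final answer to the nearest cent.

70337.69

PV of 5-year annuity: 15,700.00 × [1 − (1+0.112)^−5] / 0.112 = 57734.82981
Perpetuity value at year 5: 2,400.00 / 0.112 = 21428.57143
PV of perpetuity: 21428.57143 / (1+0.112)^5 = 12602.86496
Total PV = 57734.82981 + 12602.86496 = 70337.69477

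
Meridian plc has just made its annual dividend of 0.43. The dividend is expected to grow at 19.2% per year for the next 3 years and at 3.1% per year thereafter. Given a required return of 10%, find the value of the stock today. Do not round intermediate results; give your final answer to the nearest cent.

D_1 = 0.51256
D_2 = 0.61097
D_3 = 0.72828
Terminal value at year 3: TV = D_3×(1+g_2)/(r−g_2) = 0.75085/0.069 = 10.88195
P_0 = D_1/(1+r)^1 + D_2/(1+r)^2 + D_3/(1+r)^3 + TV/(1+r)^3
    = 0.46596 + 0.50494 + 0.54717 + 8.17577 = 9.69384

9.69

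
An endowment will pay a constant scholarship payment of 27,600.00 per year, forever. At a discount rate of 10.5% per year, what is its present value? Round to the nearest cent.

262857.14

Level perpetuity: PV = C / r = 27,600.00 / 0.105 = 262,857.14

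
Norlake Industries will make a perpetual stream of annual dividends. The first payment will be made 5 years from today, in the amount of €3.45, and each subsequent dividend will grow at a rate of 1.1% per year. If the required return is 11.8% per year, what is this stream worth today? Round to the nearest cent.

Value at end of year 4: C₁ / (r − g) = €3.45 / (0.118 − 0.011) = €32.2430
Discount to today: PV = €32.2430 / (1 + 0.118)^4 = €32.2430 / 1.562310 = €20.64

€20.64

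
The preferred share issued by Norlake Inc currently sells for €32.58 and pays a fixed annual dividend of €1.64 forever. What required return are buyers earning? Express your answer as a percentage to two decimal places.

5.03%

P = C/r ⇒ r = C/P = €1.64/€32.58 = 0.050338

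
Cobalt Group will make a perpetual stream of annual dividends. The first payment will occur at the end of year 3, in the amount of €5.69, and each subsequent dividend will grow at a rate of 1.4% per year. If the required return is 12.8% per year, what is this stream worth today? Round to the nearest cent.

Value at end of year 2: C₁ / (r − g) = €5.69 / (0.128 − 0.014) = €49.9123
Discount to today: PV = €49.9123 / (1 + 0.128)^2 = €49.9123 / 1.272384 = €39.23

€39.23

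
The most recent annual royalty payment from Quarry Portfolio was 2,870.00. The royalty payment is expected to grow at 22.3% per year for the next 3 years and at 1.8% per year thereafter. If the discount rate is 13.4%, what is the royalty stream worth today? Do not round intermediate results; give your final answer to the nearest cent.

D_1 = 3510.01000
D_2 = 4292.74223
D_3 = 5250.02375
Terminal value at year 3: TV = D_3×(1+g_2)/(r−g_2) = 5344.52417/0.116 = 46073.48427
P_0 = D_1/(1+r)^1 + D_2/(1+r)^2 + D_3/(1+r)^3 + TV/(1+r)^3
    = 3095.24691 + 3338.17194 + 3600.16250 + 31594.52955 = 41628.11090

41628.11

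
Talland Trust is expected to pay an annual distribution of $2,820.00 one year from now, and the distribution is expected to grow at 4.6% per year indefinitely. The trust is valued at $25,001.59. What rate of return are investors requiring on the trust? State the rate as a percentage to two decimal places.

15.88%

P = D₁/(r − g) ⇒ r = D₁/P + g = $2,820.0000/$25,001.59 + 0.046 = 0.112793 + 0.046 = 0.158793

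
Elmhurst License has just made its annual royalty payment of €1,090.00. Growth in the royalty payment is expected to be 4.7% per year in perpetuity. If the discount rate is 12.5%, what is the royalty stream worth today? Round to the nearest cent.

€14631.15

D₁ = D₀ × (1 + g) = €1,090.00 × 1.047 = €1,141.2300
Growing perpetuity: P = D₁ / (r − g) = €1,141.2300 / (0.125 − 0.047) = €14,631.15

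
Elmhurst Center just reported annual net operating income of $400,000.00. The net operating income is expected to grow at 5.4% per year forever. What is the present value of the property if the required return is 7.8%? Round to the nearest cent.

D₁ = D₀ × (1 + g) = $400,000.00 × 1.054 = $421,600.0000
Growing perpetuity: P = D₁ / (r − g) = $421,600.0000 / (0.078 − 0.054) = $17,566,666.67

$17566666.67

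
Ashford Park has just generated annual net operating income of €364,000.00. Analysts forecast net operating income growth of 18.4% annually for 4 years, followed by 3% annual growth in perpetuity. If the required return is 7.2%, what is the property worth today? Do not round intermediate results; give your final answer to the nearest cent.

D_1 = 430976.00000
D_2 = 510275.58400
D_3 = 604166.29146
D_4 = 715332.88908
Terminal value at year 4: TV = D_4×(1+g_2)/(r−g_2) = 736792.87576/0.042 = 17542687.51801
P_0 = D_1/(1+r)^1 + D_2/(1+r)^2 + D_3/(1+r)^3 + D_4/(1+r)^4 + TV/(1+r)^4
    = 402029.85075 + 444032.96948 + 490424.47376 + 541662.85161 + 13283636.59901 = 15161786.74460

€15161786.74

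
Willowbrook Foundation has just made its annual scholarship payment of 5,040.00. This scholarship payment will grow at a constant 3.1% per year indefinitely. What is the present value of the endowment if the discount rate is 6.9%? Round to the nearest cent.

136743.16

D₁ = D₀ × (1 + g) = 5,040.00 × 1.031 = 5,196.2400
Growing perpetuity: P = D₁ / (r − g) = 5,196.2400 / (0.069 − 0.031) = 136,743.16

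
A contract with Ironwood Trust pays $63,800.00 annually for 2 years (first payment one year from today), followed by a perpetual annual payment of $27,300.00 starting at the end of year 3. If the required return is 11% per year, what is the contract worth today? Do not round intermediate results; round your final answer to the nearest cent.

PV of 2-year annuity: $63,800.00 × [1 − (1+0.11)^−2] / 0.11 = 109258.98872
Perpetuity value at year 2: $27,300.00 / 0.11 = 248181.81818
PV of perpetuity: 248181.81818 / (1+0.11)^2 = 201429.93116
Total PV = 109258.98872 + 201429.93116 = 310688.91988

$310688.92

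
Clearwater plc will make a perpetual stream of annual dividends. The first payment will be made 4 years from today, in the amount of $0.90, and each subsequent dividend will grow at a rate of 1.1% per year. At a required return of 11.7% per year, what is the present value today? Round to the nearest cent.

$6.09

Value at end of year 3: C₁ / (r − g) = $0.90 / (0.117 − 0.011) = $8.4906
Discount to today: PV = $8.4906 / (1 + 0.117)^3 = $8.4906 / 1.393669 = $6.09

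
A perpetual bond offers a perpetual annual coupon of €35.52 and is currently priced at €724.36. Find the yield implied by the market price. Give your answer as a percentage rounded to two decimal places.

P = C/r ⇒ r = C/P = €35.52/€724.36 = 0.049036

4.90%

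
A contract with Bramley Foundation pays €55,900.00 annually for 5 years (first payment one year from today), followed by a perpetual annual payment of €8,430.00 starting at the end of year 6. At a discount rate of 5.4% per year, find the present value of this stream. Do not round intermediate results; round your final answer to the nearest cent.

€359378.60

PV of 5-year annuity: €55,900.00 × [1 − (1+0.054)^−5] / 0.054 = 239364.92068
Perpetuity value at year 5: €8,430.00 / 0.054 = 156111.11111
PV of perpetuity: 156111.11111 / (1+0.054)^5 = 120013.68211
Total PV = 239364.92068 + 120013.68211 = 359378.60279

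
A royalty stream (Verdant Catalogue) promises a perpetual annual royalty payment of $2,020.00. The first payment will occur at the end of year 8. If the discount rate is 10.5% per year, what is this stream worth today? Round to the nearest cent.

$9563.70

Value at end of year 7: C / r = $2,020.00 / 0.105 = $19,238.0952
Discount to today: PV = $19,238.0952 / (1 + 0.105)^7 = $19,238.0952 / 2.011574 = $9,563.70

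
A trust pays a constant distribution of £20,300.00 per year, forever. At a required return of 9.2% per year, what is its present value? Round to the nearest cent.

Level perpetuity: PV = C / r = £20,300.00 / 0.092 = £220,652.17

£220652.17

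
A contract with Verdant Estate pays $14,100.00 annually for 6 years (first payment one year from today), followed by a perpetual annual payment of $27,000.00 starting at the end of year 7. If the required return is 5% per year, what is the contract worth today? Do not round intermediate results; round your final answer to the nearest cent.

PV of 6-year annuity: $14,100.00 × [1 − (1+0.05)^−6] / 0.05 = 71567.25815
Perpetuity value at year 6: $27,000.00 / 0.05 = 540000.00000
PV of perpetuity: 540000.00000 / (1+0.05)^6 = 402956.31418
Total PV = 71567.25815 + 402956.31418 = 474523.57233

$474523.57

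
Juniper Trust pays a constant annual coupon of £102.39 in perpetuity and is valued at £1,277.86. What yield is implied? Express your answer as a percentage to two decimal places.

P = C/r ⇒ r = C/P = £102.39/£1,277.86 = 0.080126

8.01%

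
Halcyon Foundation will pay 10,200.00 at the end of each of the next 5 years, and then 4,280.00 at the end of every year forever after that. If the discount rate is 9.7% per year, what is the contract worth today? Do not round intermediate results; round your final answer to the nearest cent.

66738.22

PV of 5-year annuity: 10,200.00 × [1 − (1+0.097)^−5] / 0.097 = 38964.19437
Perpetuity value at year 5: 4,280.00 / 0.097 = 44123.71134
PV of perpetuity: 44123.71134 / (1+0.097)^5 = 27774.02978
Total PV = 38964.19437 + 27774.02978 = 66738.22415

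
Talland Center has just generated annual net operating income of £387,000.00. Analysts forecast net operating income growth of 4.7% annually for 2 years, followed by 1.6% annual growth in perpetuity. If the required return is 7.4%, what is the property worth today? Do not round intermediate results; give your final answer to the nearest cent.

£7187662.06

D_1 = 405189.00000
D_2 = 424232.88300
Terminal value at year 2: TV = D_2×(1+g_2)/(r−g_2) = 431020.60913/0.058 = 7431389.81255
P_0 = D_1/(1+r)^1 + D_2/(1+r)^2 + TV/(1+r)^2
    = 377270.94972 + 367786.48450 + 6442604.62511 = 7187662.05933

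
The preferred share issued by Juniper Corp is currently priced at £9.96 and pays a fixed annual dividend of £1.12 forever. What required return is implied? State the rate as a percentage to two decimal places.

P = C/r ⇒ r = C/P = £1.12/£9.96 = 0.112450

11.24%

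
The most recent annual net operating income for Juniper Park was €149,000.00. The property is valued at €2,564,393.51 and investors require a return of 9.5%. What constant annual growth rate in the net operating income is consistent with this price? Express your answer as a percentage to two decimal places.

3.49%

P = D₀(1+g)/(r−g) ⇒ P(r−g) = D₀(1+g) ⇒ g(P+D₀) = P·r − D₀
g = (P·r − D₀)/(P + D₀) = (€2,564,393.51×0.095 − €149,000.00) / (€2,564,393.51 + €149,000.00) = 0.034870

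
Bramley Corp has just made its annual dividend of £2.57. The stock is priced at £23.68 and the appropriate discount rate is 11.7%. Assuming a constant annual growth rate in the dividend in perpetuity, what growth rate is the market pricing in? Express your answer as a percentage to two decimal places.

P = D₀(1+g)/(r−g) ⇒ P(r−g) = D₀(1+g) ⇒ g(P+D₀) = P·r − D₀
g = (P·r − D₀)/(P + D₀) = (£23.68×0.117 − £2.57) / (£23.68 + £2.57) = 0.007640

0.76%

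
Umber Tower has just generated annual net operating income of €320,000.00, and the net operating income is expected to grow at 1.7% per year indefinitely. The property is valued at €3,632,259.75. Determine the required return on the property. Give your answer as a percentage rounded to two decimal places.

10.66%

D₁ = €320,000.00 × 1.017 = €325,440.0000
P = D₁/(r − g) ⇒ r = D₁/P + g = €325,440.0000/€3,632,259.75 + 0.017 = 0.089597 + 0.017 = 0.106597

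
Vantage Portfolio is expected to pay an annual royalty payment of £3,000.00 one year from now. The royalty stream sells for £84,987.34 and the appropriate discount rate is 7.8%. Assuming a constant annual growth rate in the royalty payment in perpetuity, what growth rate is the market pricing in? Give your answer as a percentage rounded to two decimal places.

P = D₁/(r−g) ⇒ g = r − D₁/P = 0.078 − £3,000.00/£84,987.34 = 0.042701

4.27%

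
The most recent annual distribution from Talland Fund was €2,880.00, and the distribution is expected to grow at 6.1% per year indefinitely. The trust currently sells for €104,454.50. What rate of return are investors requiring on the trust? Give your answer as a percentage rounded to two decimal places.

D₁ = €2,880.00 × 1.061 = €3,055.6800
P = D₁/(r − g) ⇒ r = D₁/P + g = €3,055.6800/€104,454.50 + 0.061 = 0.029254 + 0.061 = 0.090254

9.03%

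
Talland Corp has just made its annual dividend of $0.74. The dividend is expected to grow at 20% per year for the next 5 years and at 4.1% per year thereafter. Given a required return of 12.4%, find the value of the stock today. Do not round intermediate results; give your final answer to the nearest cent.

$17.39

D_1 = 0.88800
D_2 = 1.06560
D_3 = 1.27872
D_4 = 1.53446
D_5 = 1.84136
Terminal value at year 5: TV = D_5×(1+g_2)/(r−g_2) = 1.91685/0.083 = 23.09461
P_0 = D_1/(1+r)^1 + D_2/(1+r)^2 + D_3/(1+r)^3 + D_4/(1+r)^4 + D_5/(1+r)^5 + TV/(1+r)^5
    = 0.79004 + 0.84345 + 0.90049 + 0.96137 + 1.02638 + 12.87298 = 17.39470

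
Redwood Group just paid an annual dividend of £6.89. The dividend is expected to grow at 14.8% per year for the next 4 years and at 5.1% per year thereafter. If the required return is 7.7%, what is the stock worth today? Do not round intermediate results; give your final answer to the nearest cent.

£391.96

D_1 = 7.90972
D_2 = 9.08036
D_3 = 10.42425
D_4 = 11.96704
Terminal value at year 4: TV = D_4×(1+g_2)/(r−g_2) = 12.57736/0.026 = 483.74461
P_0 = D_1/(1+r)^1 + D_2/(1+r)^2 + D_3/(1+r)^3 + D_4/(1+r)^4 + TV/(1+r)^4
    = 7.34422 + 7.82837 + 8.34445 + 8.89455 + 359.54506 = 391.95665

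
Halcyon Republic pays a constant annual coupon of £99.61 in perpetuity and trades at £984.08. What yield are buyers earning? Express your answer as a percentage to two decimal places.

10.12%

P = C/r ⇒ r = C/P = £99.61/£984.08 = 0.101221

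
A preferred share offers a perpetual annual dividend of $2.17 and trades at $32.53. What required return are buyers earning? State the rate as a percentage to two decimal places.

P = C/r ⇒ r = C/P = $2.17/$32.53 = 0.066708

6.67%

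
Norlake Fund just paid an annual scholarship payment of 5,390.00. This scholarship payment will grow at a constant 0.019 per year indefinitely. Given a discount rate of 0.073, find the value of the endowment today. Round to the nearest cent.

101711.30

D₁ = D₀ × (1 + g) = 5,390.00 × 1.019 = 5,492.4100
Growing perpetuity: P = D₁ / (r − g) = 5,492.4100 / (0.073 − 0.019) = 101,711.30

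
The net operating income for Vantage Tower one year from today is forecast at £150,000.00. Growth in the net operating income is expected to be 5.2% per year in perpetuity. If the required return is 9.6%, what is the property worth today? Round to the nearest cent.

Growing perpetuity: P = D₁ / (r − g) = £150,000.0000 / (0.096 − 0.052) = £3,409,090.91

£3409090.91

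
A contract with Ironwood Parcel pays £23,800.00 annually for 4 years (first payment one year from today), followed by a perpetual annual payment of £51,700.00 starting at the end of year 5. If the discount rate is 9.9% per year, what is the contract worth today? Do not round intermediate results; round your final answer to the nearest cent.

£433591.19

PV of 4-year annuity: £23,800.00 × [1 − (1+0.099)^−4] / 0.099 = 75606.39862
Perpetuity value at year 4: £51,700.00 / 0.099 = 522222.22222
PV of perpetuity: 522222.22222 / (1+0.099)^4 = 357984.79330
Total PV = 75606.39862 + 357984.79330 = 433591.19191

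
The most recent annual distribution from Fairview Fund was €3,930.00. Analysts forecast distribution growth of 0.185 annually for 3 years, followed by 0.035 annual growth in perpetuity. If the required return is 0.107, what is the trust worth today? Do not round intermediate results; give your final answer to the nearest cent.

D_1 = 4657.05000
D_2 = 5518.60425
D_3 = 6539.54604
Terminal value at year 3: TV = D_3×(1+g_2)/(r−g_2) = 6768.43015/0.072 = 94005.97427
P_0 = D_1/(1+r)^1 + D_2/(1+r)^2 + D_3/(1+r)^3 + TV/(1+r)^3
    = 4206.91057 + 4503.33245 + 4820.64043 + 69296.70618 = 82827.58963

€82827.59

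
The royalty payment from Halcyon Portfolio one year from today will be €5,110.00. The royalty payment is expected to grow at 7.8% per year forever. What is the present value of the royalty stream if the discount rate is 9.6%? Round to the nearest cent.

€283888.89

Growing perpetuity: P = D₁ / (r − g) = €5,110.0000 / (0.096 − 0.078) = €283,888.89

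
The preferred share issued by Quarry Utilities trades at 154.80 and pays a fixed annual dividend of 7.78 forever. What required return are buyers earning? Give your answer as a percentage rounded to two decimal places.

5.03%

P = C/r ⇒ r = C/P = 7.78/154.80 = 0.050258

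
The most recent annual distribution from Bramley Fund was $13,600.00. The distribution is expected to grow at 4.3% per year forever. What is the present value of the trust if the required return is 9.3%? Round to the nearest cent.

D₁ = D₀ × (1 + g) = $13,600.00 × 1.043 = $14,184.8000
Growing perpetuity: P = D₁ / (r − g) = $14,184.8000 / (0.093 − 0.043) = $283,696.00

$283696.00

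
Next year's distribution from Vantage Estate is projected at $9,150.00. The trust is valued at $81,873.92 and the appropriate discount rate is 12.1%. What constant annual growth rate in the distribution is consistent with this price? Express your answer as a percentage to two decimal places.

P = D₁/(r−g) ⇒ g = r − D₁/P = 0.121 − $9,150.00/$81,873.92 = 0.009243

0.92%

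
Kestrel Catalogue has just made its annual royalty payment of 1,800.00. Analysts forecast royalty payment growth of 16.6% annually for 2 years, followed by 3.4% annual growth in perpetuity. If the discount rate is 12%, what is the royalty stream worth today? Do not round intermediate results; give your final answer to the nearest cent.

D_1 = 2098.80000
D_2 = 2447.20080
Terminal value at year 2: TV = D_2×(1+g_2)/(r−g_2) = 2530.40563/0.086 = 29423.32125
P_0 = D_1/(1+r)^1 + D_2/(1+r)^2 + TV/(1+r)^2
    = 1873.92857 + 1950.89349 + 23456.09155 = 27280.91362

27280.91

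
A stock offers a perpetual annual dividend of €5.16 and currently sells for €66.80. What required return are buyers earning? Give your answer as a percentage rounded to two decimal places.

P = C/r ⇒ r = C/P = €5.16/€66.80 = 0.077246

7.72%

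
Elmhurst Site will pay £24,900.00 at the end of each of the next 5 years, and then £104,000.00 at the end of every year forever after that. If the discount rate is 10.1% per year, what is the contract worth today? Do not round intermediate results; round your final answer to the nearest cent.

£730616.19

PV of 5-year annuity: £24,900.00 × [1 − (1+0.101)^−5] / 0.101 = 94149.94853
Perpetuity value at year 5: £104,000.00 / 0.101 = 1029702.97030
PV of perpetuity: 1029702.97030 / (1+0.101)^5 = 636466.23749
Total PV = 94149.94853 + 636466.23749 = 730616.18602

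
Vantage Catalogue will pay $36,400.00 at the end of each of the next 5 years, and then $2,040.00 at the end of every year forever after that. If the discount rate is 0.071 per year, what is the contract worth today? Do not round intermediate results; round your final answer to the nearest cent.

PV of 5-year annuity: $36,400.00 × [1 − (1+0.071)^−5] / 0.071 = 148848.42352
Perpetuity value at year 5: $2,040.00 / 0.071 = 28732.39437
PV of perpetuity: 28732.39437 / (1+0.071)^5 = 20390.33986
Total PV = 148848.42352 + 20390.33986 = 169238.76339

$169238.76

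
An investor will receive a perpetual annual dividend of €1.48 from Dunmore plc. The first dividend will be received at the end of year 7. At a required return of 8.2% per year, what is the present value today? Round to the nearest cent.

Value at end of year 6: C / r = €1.48 / 0.082 = €18.0488
Discount to today: PV = €18.0488 / (1 + 0.082)^6 = €18.0488 / 1.604588 = €11.25

€11.25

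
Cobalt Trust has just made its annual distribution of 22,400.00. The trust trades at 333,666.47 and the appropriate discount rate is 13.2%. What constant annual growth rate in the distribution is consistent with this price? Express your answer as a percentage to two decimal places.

6.08%

P = D₀(1+g)/(r−g) ⇒ P(r−g) = D₀(1+g) ⇒ g(P+D₀) = P·r − D₀
g = (P·r − D₀)/(P + D₀) = (333,666.47×0.132 − 22,400.00) / (333,666.47 + 22,400.00) = 0.060786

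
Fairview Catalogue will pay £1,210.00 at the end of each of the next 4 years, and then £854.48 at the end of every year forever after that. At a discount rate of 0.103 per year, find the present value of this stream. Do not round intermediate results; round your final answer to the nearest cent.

PV of 4-year annuity: £1,210.00 × [1 − (1+0.103)^−4] / 0.103 = 3810.76077
Perpetuity value at year 4: £854.48 / 0.103 = 8295.92233
PV of perpetuity: 8295.92233 / (1+0.103)^4 = 5604.83236
Total PV = 3810.76077 + 5604.83236 = 9415.59313

£9415.59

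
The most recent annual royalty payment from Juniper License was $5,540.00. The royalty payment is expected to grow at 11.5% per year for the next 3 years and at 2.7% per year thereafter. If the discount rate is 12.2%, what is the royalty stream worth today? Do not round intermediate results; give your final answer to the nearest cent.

D_1 = 6177.10000
D_2 = 6887.46650
D_3 = 7679.52515
Terminal value at year 3: TV = D_3×(1+g_2)/(r−g_2) = 7886.87233/0.095 = 83019.70870
P_0 = D_1/(1+r)^1 + D_2/(1+r)^2 + D_3/(1+r)^3 + TV/(1+r)^3
    = 5505.43672 + 5471.08908 + 5436.95572 + 58776.35290 = 75189.83442

$75189.83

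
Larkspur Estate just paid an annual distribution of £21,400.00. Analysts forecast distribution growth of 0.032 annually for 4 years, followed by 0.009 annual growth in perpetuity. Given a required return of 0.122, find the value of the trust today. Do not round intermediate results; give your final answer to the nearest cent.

D_1 = 22084.80000
D_2 = 22791.51360
D_3 = 23520.84204
D_4 = 24273.50898
Terminal value at year 4: TV = D_4×(1+g_2)/(r−g_2) = 24491.97056/0.113 = 216743.10231
P_0 = D_1/(1+r)^1 + D_2/(1+r)^2 + D_3/(1+r)^3 + D_4/(1+r)^4 + TV/(1+r)^4
    = 19683.42246 + 18104.53831 + 16652.30261 + 15316.55641 + 136764.64975 = 206521.46954

£206521.47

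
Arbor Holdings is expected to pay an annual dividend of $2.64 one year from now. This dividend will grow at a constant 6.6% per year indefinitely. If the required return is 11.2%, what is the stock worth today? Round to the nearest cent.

$57.39

Growing perpetuity: P = D₁ / (r − g) = $2.6400 / (0.112 − 0.066) = $57.39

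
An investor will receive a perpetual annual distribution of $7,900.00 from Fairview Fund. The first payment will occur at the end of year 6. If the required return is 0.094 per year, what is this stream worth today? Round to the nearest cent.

$53630.60

Value at end of year 5: C / r = $7,900.00 / 0.094 = $84,042.5532
Discount to today: PV = $84,042.5532 / (1 + 0.094)^5 = $84,042.5532 / 1.567064 = $53,630.60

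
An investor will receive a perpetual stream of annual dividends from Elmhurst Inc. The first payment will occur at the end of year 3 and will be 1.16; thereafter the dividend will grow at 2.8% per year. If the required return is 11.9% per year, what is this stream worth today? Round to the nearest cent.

Value at end of year 2: C₁ / (r − g) = 1.16 / (0.119 − 0.028) = 12.7473
Discount to today: PV = 12.7473 / (1 + 0.119)^2 = 12.7473 / 1.252161 = 10.18

10.18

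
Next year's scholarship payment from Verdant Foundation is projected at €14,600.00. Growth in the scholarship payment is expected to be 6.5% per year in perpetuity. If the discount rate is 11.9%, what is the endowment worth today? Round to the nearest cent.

Growing perpetuity: P = D₁ / (r − g) = €14,600.0000 / (0.119 − 0.065) = €270,370.37

€270370.37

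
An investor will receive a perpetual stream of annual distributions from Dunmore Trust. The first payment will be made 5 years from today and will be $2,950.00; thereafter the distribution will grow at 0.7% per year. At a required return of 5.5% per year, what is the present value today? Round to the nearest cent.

$49610.20

Value at end of year 4: C₁ / (r − g) = $2,950.00 / (0.055 − 0.007) = $61,458.3333
Discount to today: PV = $61,458.3333 / (1 + 0.055)^4 = $61,458.3333 / 1.238825 = $49,610.20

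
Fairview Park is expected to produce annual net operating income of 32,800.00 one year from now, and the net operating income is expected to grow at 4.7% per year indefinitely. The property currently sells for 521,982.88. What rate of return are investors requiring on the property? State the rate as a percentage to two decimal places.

P = D₁/(r − g) ⇒ r = D₁/P + g = 32,800.0000/521,982.88 + 0.047 = 0.062837 + 0.047 = 0.109837

10.98%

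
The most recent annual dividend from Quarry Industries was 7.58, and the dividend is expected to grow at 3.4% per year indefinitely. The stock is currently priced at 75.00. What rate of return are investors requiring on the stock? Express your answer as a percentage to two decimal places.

D₁ = 7.58 × 1.034 = 7.8377
P = D₁/(r − g) ⇒ r = D₁/P + g = 7.8377/75.00 + 0.034 = 0.104503 + 0.034 = 0.138503

13.85%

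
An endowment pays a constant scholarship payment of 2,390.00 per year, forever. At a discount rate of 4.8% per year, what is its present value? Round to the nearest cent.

49791.67

Level perpetuity: PV = C / r = 2,390.00 / 0.048 = 49,791.67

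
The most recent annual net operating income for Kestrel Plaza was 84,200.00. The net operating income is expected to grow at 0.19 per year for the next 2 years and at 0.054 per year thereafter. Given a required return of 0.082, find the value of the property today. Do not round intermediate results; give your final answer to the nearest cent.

4028292.98

D_1 = 100198.00000
D_2 = 119235.62000
Terminal value at year 2: TV = D_2×(1+g_2)/(r−g_2) = 125674.34348/0.028 = 4488369.41000
P_0 = D_1/(1+r)^1 + D_2/(1+r)^2 + TV/(1+r)^2
    = 92604.43623 + 101847.76258 + 3833840.77716 = 4028292.97597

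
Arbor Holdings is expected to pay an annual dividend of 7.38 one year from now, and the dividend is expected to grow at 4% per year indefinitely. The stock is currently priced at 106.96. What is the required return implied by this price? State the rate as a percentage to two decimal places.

10.90%

P = D₁/(r − g) ⇒ r = D₁/P + g = 7.3800/106.96 + 0.04 = 0.068998 + 0.04 = 0.108998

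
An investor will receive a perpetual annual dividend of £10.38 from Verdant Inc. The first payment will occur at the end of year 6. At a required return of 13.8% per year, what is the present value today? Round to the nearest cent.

Value at end of year 5: C / r = £10.38 / 0.138 = £75.2174
Discount to today: PV = £75.2174 / (1 + 0.138)^5 = £75.2174 / 1.908584 = £39.41

£39.41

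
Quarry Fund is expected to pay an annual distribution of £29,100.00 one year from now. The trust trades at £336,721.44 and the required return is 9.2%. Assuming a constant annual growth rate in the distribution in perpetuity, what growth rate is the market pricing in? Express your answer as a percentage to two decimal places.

0.56%

P = D₁/(r−g) ⇒ g = r − D₁/P = 0.092 − £29,100.00/£336,721.44 = 0.005578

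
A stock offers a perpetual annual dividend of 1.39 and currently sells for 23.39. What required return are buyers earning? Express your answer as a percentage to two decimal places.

P = C/r ⇒ r = C/P = 1.39/23.39 = 0.059427

5.94%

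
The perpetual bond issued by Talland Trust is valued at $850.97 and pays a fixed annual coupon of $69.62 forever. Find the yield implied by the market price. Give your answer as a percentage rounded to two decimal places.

8.18%

P = C/r ⇒ r = C/P = $69.62/$850.97 = 0.081813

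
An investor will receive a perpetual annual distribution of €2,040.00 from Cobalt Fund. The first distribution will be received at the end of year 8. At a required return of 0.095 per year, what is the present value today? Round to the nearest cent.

Value at end of year 7: C / r = €2,040.00 / 0.095 = €21,473.6842
Discount to today: PV = €21,473.6842 / (1 + 0.095)^7 = €21,473.6842 / 1.887552 = €11,376.48

€11376.48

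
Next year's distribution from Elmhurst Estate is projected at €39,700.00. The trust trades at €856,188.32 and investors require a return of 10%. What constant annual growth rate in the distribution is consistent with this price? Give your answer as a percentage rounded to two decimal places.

P = D₁/(r−g) ⇒ g = r − D₁/P = 0.1 − €39,700.00/€856,188.32 = 0.053632

5.36%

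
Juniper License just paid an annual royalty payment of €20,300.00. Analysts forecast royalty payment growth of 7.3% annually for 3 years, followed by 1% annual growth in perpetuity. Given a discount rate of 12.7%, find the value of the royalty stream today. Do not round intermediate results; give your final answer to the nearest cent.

€206485.48

D_1 = 21781.90000
D_2 = 23371.97870
D_3 = 25078.13315
Terminal value at year 3: TV = D_3×(1+g_2)/(r−g_2) = 25328.91448/0.117 = 216486.44852
P_0 = D_1/(1+r)^1 + D_2/(1+r)^2 + D_3/(1+r)^3 + TV/(1+r)^3
    = 19327.32919 + 18401.26373 + 17519.57053 + 151237.31821 = 206485.48166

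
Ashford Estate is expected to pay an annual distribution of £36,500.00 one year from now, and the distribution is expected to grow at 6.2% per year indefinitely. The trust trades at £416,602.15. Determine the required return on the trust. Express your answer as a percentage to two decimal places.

14.96%

P = D₁/(r − g) ⇒ r = D₁/P + g = £36,500.0000/£416,602.15 + 0.062 = 0.087614 + 0.062 = 0.149614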